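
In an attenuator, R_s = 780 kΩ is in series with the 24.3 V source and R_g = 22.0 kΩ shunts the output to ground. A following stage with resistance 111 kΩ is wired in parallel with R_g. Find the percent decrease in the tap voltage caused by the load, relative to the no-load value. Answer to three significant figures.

16.2 %

The divider's output (Thévenin) resistance is R_s‖R_g = 21.40 kΩ.
Fractional drop under load = R_th/(R_th + R_L) = 21.40 / (21.40 + 111) = 0.1616.
So the output falls by 16.2 %.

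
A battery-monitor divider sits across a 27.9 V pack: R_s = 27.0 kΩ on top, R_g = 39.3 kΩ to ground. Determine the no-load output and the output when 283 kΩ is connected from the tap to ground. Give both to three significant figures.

Open-circuit: V = 27.9 × 39.3/(27.0 + 39.3) = 16.5 V.
With the load, R_g becomes R_g‖R_L = 34.51 kΩ, so V = 27.9 × 34.51/61.51 = 15.7 V.

Unloaded: 16.5 V; loaded: 15.7 V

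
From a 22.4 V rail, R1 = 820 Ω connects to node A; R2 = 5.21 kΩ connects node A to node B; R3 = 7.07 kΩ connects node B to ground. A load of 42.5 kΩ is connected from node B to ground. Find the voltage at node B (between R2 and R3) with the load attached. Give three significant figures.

V ≈ 11.2 V

At node B, R3 is in parallel with the load: R3‖R_L = 6062 Ω.
Below node A the resistance is R2 + (R3‖R_L) = 11270 Ω, so V_A = 22.4 × 11270/12090 = 20.88 V.
Then V_B = V_A × (R3‖R_L)/(R2 + R3‖R_L) = 20.88 × 6062/11270 = 11.2 V.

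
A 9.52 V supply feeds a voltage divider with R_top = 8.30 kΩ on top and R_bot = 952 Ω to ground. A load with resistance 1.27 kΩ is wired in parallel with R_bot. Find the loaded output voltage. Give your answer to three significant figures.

V_out ≈ 0.586 V

The load sits in parallel with R_bot: R_bot‖R_L = (952 × 1270) / (952 + 1270) = 544.1 Ω.
V_out = 9.52 × 544.1 / (8300 + 544.1) = 9.52 × 544.1/8844 = 0.586 V.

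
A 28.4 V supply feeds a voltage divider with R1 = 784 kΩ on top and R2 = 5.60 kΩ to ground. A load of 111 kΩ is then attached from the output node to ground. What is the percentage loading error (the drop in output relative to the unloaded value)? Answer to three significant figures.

4.77 %

The divider's output (Thévenin) resistance is R1‖R2 = 5.560 kΩ.
Fractional drop under load = R_th/(R_th + R_L) = 5.560 / (5.560 + 111) = 0.04770.
So the output falls by 4.77 %.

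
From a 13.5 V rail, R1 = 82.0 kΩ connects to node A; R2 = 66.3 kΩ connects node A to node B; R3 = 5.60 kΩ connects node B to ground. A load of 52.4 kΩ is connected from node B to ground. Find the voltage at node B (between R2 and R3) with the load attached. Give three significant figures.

V ≈ 0.445 V

At node B, R3 is in parallel with the load: R3‖R_L = 5.059 kΩ.
Below node A the resistance is R2 + (R3‖R_L) = 71.36 kΩ, so V_A = 13.5 × 71.36/153.4 = 6.282 V.
Then V_B = V_A × (R3‖R_L)/(R2 + R3‖R_L) = 6.282 × 5.059/71.36 = 0.445 V.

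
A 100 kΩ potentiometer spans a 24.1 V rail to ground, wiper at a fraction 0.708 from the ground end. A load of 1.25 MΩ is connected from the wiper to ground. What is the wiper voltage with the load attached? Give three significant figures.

V ≈ 16.8 V

The wiper splits the pot into (1−α)R = 29.20 kΩ above and αR = 70.80 kΩ below.
Lower section ‖ load = 67.00 kΩ.
V_wiper = 24.1 × 67.00/(29.20 + 67.00) = 16.8 V.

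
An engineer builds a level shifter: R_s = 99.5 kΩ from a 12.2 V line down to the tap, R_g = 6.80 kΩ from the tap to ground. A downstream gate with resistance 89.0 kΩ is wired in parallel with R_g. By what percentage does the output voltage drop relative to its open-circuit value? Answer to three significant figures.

The divider's output (Thévenin) resistance is R_s‖R_g = 6.365 kΩ.
Fractional drop under load = R_th/(R_th + R_L) = 6.365 / (6.365 + 89.0) = 0.06674.
So the output falls by 6.67 %.

6.67 %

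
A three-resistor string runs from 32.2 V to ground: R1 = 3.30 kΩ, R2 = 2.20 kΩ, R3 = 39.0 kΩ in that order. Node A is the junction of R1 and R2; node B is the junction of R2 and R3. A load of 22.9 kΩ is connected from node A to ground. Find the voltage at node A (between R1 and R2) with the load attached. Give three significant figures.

V ≈ 26.3 V

Below node A the series string R2+R3 = 41.20 kΩ sits in parallel with the 22.9 kΩ load: 14.72 kΩ.
V_A = 32.2 × 14.72/(3.30 + 14.72) = 26.3 V.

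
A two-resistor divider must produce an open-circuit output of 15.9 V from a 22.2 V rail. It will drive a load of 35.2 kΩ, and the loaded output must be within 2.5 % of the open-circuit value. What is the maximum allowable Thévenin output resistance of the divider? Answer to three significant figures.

R_th ≤ 903 Ω

Loading drop = R_th/(R_th + R_L) ≤ 0.0250, so R_th ≤ R_L · ε/(1−ε) = 35.2 kΩ × 0.0250/0.9750 = 903 Ω.
(Any R1, R2 with R2/(R1+R2) = 0.716 and R1‖R2 ≤ 903 Ω will meet the spec.)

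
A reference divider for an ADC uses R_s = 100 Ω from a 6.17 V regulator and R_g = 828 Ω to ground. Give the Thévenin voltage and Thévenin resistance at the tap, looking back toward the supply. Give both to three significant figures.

V_th is the open-circuit tap voltage: 6.17 × 828/(100 + 828) = 5.51 V.
With the supply zeroed, R_s and R_g appear in parallel from the tap: R_th = R_s‖R_g = (100 × 828)/928.0 = 89.2 Ω.

V_th = 5.51 V, R_th = 89.2 Ω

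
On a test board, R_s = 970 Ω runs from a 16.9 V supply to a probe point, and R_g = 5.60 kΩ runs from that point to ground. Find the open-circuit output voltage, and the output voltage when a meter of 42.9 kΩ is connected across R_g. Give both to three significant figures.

Unloaded: 14.4 V; loaded: 14.1 V

Open-circuit: V = 16.9 × 5600/(970 + 5600) = 14.4 V.
With the load, R_g becomes R_g‖R_L = 4953 Ω, so V = 16.9 × 4953/5923 = 14.1 V.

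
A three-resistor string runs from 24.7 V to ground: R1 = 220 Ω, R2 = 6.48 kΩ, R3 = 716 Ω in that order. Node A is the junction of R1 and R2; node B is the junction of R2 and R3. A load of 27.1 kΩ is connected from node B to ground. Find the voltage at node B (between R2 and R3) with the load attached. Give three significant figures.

V ≈ 2.33 V

At node B, R3 is in parallel with the load: R3‖R_L = 697.6 Ω.
Below node A the resistance is R2 + (R3‖R_L) = 7178 Ω, so V_A = 24.7 × 7178/7398 = 23.97 V.
Then V_B = V_A × (R3‖R_L)/(R2 + R3‖R_L) = 23.97 × 697.6/7178 = 2.33 V.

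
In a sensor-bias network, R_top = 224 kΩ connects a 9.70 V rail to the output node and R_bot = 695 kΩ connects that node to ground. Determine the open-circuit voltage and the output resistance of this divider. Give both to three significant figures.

V_th = 7.34 V, R_th = 169 kΩ

V_th is the open-circuit tap voltage: 9.70 × 695/(224 + 695) = 7.34 V.
With the supply zeroed, R_top and R_bot appear in parallel from the tap: R_th = R_top‖R_bot = (224 × 695)/919.0 = 169 kΩ.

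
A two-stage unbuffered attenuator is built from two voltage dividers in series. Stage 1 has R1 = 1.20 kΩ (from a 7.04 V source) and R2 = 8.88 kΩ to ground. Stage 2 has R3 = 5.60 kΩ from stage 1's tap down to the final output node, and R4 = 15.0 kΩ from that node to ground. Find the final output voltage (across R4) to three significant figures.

Stage 2 presents R3+R4 = 20.60 kΩ as a load on stage 1's tap.
Stage 1's lower leg becomes R2‖(R3+R4) = 6.205 kΩ, so V_mid = 7.04 × 6.205/7.405 = 5.899 V.
Stage 2 is itself unloaded: V_out = V_mid × R4/(R3+R4) = 5.899 × 15.0/20.60 = 4.30 V.

V_out ≈ 4.30 V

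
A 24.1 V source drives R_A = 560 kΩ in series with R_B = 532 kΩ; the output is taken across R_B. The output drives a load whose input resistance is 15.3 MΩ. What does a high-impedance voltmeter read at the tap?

V_out ≈ 11.5 V

The load sits in parallel with R_B: R_B‖R_L = (532 × 15300) / (532 + 15300) = 514.1 kΩ.
V_out = 24.1 × 514.1 / (560 + 514.1) = 24.1 × 514.1/1074 = 11.5 V.
(Unloaded it would have been 11.7 V.)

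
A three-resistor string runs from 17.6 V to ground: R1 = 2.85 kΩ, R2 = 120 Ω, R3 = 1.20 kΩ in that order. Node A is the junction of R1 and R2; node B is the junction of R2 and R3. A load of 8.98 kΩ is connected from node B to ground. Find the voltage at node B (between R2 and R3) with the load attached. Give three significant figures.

V ≈ 4.62 V

At node B, R3 is in parallel with the load: R3‖R_L = 1059 Ω.
Below node A the resistance is R2 + (R3‖R_L) = 1179 Ω, so V_A = 17.6 × 1179/4029 = 5.149 V.
Then V_B = V_A × (R3‖R_L)/(R2 + R3‖R_L) = 5.149 × 1059/1179 = 4.62 V.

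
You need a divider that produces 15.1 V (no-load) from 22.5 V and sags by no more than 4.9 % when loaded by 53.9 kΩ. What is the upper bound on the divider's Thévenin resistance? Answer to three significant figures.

Loading drop = R_th/(R_th + R_L) ≤ 0.0490, so R_th ≤ R_L · ε/(1−ε) = 53.9 kΩ × 0.0490/0.9510 = 2.78 kΩ.
(Any R1, R2 with R2/(R1+R2) = 0.671 and R1‖R2 ≤ 2.78 kΩ will meet the spec.)

R_th ≤ 2.78 kΩ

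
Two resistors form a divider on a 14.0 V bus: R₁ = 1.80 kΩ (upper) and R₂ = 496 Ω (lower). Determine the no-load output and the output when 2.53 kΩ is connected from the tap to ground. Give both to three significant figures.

Open-circuit: V = 14.0 × 496/(1800 + 496) = 3.02 V.
With the load, R₂ becomes R₂‖R_L = 414.7 Ω, so V = 14.0 × 414.7/2215 = 2.62 V.

Unloaded: 3.02 V; loaded: 2.62 V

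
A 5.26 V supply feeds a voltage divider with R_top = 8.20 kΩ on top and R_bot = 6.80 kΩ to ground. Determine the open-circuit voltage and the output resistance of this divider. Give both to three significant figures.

V_th = 2.38 V, R_th = 3.72 kΩ

V_th is the open-circuit tap voltage: 5.26 × 6.80/(8.20 + 6.80) = 2.38 V.
With the supply zeroed, R_top and R_bot appear in parallel from the tap: R_th = R_top‖R_bot = (8.20 × 6.80)/15.00 = 3.72 kΩ.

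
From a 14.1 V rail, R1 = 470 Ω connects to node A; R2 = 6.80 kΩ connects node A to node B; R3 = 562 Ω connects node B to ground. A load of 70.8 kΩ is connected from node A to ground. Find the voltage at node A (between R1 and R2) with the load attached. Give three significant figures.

Below node A the series string R2+R3 = 7362 Ω sits in parallel with the 70800 Ω load: 6669 Ω.
V_A = 14.1 × 6669/(470 + 6669) = 13.2 V.

V ≈ 13.2 V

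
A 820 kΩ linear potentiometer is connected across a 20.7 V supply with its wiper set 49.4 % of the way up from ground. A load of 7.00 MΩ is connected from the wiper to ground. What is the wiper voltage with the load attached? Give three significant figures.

V ≈ 9.93 V

The wiper splits the pot into (1−α)R = 414.9 kΩ above and αR = 405.1 kΩ below.
Lower section ‖ load = 382.9 kΩ.
V_wiper = 20.7 × 382.9/(414.9 + 382.9) = 9.93 V.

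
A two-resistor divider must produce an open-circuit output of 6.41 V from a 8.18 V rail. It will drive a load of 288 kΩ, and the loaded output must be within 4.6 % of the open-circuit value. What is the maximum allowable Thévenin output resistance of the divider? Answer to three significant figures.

R_th ≤ 13.9 kΩ

Loading drop = R_th/(R_th + R_L) ≤ 0.0460, so R_th ≤ R_L · ε/(1−ε) = 288 kΩ × 0.0460/0.9540 = 13.9 kΩ.
(Any R1, R2 with R2/(R1+R2) = 0.784 and R1‖R2 ≤ 13.9 kΩ will meet the spec.)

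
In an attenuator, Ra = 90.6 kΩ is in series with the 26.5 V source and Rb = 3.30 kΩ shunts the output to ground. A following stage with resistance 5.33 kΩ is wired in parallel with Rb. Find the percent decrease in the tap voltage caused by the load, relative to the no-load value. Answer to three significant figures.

Unloaded V = 26.5 × 3.30/93.90 = 0.9313 V.
Loaded: Rb‖R_L = 2.038 kΩ, giving V = 26.5 × 2.038/92.64 = 0.5830 V.
Drop = (0.9313 − 0.5830) / 0.9313 = 37.4 %.

37.4 %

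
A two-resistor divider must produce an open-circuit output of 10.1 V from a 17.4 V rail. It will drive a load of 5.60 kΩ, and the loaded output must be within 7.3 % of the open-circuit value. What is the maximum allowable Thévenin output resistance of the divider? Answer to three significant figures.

R_th ≤ 441 Ω

Loading drop = R_th/(R_th + R_L) ≤ 0.0730, so R_th ≤ R_L · ε/(1−ε) = 5.60 kΩ × 0.0730/0.9270 = 441 Ω.
(Any R1, R2 with R2/(R1+R2) = 0.580 and R1‖R2 ≤ 441 Ω will meet the spec.)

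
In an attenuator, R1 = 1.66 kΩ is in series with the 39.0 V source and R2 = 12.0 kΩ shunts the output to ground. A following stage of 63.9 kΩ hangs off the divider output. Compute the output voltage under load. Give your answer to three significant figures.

V_out ≈ 33.5 V

The load sits in parallel with R2: R2‖R_L = (12.0 × 63.9) / (12.0 + 63.9) = 10.10 kΩ.
V_out = 39.0 × 10.10 / (1.66 + 10.10) = 39.0 × 10.10/11.76 = 33.5 V.
(Unloaded it would have been 34.3 V.)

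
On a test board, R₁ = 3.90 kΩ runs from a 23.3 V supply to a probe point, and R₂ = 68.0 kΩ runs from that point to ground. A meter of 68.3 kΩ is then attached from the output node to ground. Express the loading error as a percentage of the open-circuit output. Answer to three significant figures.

The divider's output (Thévenin) resistance is R₁‖R₂ = 3.688 kΩ.
Fractional drop under load = R_th/(R_th + R_L) = 3.688 / (3.688 + 68.3) = 0.05124.
So the output falls by 5.12 %.

5.12 %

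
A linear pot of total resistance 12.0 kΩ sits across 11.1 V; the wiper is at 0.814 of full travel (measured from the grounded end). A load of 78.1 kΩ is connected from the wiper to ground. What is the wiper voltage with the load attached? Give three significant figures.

V ≈ 8.83 V

The wiper splits the pot into (1−α)R = 2.232 kΩ above and αR = 9.768 kΩ below.
Lower section ‖ load = 8.682 kΩ.
V_wiper = 11.1 × 8.682/(2.232 + 8.682) = 8.83 V.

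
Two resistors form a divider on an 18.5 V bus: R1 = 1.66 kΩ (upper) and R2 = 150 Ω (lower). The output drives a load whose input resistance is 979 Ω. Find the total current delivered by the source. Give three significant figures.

R2‖R_L = 130.1 Ω, so the source sees R1 + R2‖R_L = 1790 Ω.
I = 18.5 V / 1790 Ω = 10.3 mA.

I ≈ 10.3 mA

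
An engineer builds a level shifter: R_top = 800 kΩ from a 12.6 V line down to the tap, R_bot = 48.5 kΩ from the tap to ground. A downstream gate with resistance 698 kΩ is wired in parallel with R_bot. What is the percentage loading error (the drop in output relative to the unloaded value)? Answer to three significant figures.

The divider's output (Thévenin) resistance is R_top‖R_bot = 45.73 kΩ.
Fractional drop under load = R_th/(R_th + R_L) = 45.73 / (45.73 + 698) = 0.06148.
So the output falls by 6.15 %.

6.15 %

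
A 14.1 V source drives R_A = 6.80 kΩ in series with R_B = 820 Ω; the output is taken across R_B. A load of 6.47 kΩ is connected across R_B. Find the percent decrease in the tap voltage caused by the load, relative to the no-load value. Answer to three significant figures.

The divider's output (Thévenin) resistance is R_A‖R_B = 731.8 Ω.
Fractional drop under load = R_th/(R_th + R_L) = 731.8 / (731.8 + 6470) = 0.1016.
So the output falls by 10.2 %.

10.2 %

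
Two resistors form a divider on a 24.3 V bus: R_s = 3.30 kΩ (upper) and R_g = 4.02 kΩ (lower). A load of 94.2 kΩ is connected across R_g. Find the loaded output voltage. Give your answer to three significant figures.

The load sits in parallel with R_g: R_g‖R_L = (4.02 × 94.2) / (4.02 + 94.2) = 3.855 kΩ.
V_out = 24.3 × 3.855 / (3.30 + 3.855) = 24.3 × 3.855/7.155 = 13.1 V.
(Unloaded it would have been 13.3 V.)

V_out ≈ 13.1 V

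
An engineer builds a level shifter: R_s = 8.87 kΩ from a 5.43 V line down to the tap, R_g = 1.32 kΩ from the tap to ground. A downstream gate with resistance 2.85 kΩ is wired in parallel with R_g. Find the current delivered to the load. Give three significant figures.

R_g‖R_L = 0.9022 kΩ; V_out = 5.43 × 0.9022/9.772 = 0.5013 V.
I_L = V_out / R_L = 0.5013 / 2.85 kΩ = 0.176 mA.

I_L ≈ 0.176 mA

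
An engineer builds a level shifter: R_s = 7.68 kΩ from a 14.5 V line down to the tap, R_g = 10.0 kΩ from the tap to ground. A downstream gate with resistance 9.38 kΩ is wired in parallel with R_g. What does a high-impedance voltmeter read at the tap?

V_out ≈ 5.61 V

The load sits in parallel with R_g: R_g‖R_L = (10.0 × 9.38) / (10.0 + 9.38) = 4.840 kΩ.
V_out = 14.5 × 4.840 / (7.68 + 4.840) = 14.5 × 4.840/12.52 = 5.61 V.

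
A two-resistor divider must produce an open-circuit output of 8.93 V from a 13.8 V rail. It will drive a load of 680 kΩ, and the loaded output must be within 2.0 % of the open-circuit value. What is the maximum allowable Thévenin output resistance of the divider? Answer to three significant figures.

Loading drop = R_th/(R_th + R_L) ≤ 0.0200, so R_th ≤ R_L · ε/(1−ε) = 680 kΩ × 0.0200/0.9800 = 13.9 kΩ.
(Any R1, R2 with R2/(R1+R2) = 0.647 and R1‖R2 ≤ 13.9 kΩ will meet the spec.)

R_th ≤ 13.9 kΩ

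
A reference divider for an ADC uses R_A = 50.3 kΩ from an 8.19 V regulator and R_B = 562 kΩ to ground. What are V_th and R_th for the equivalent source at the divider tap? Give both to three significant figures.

V_th = 7.52 V, R_th = 46.2 kΩ

V_th is the open-circuit tap voltage: 8.19 × 562/(50.3 + 562) = 7.52 V.
With the supply zeroed, R_A and R_B appear in parallel from the tap: R_th = R_A‖R_B = (50.3 × 562)/612.3 = 46.2 kΩ.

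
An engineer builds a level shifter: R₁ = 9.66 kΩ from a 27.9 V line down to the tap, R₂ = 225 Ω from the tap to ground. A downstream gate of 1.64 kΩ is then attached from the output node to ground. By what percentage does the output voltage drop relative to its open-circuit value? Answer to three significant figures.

Unloaded V = 27.9 × 225/9885 = 0.63505 V.
Loaded: R₂‖R_L = 197.9 Ω, giving V = 27.9 × 197.9/9858 = 0.55998 V.
Drop = (0.63505 − 0.55998) / 0.63505 = 11.8 %.

11.8 %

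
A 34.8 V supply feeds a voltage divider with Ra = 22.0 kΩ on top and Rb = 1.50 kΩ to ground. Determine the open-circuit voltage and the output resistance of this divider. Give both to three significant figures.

V_th is the open-circuit tap voltage: 34.8 × 1.50/(22.0 + 1.50) = 2.22 V.
With the supply zeroed, Ra and Rb appear in parallel from the tap: R_th = Ra‖Rb = (22.0 × 1.50)/23.50 = 1.40 kΩ.

V_th = 2.22 V, R_th = 1.40 kΩ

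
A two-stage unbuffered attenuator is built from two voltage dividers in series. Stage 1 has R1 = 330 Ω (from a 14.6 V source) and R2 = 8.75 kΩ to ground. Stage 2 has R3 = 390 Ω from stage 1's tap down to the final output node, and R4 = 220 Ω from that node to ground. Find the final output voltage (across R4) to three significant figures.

V_out ≈ 3.34 V

Stage 2 presents R3+R4 = 610.0 Ω as a load on stage 1's tap.
Stage 1's lower leg becomes R2‖(R3+R4) = 570.2 Ω, so V_mid = 14.6 × 570.2/900.2 = 9.248 V.
Stage 2 is itself unloaded: V_out = V_mid × R4/(R3+R4) = 9.248 × 220/610.0 = 3.34 V.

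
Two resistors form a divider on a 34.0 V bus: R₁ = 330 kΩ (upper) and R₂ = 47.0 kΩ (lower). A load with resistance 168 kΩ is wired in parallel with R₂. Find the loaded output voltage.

V_out ≈ 3.40 V

The load sits in parallel with R₂: R₂‖R_L = (47.0 × 168) / (47.0 + 168) = 36.73 kΩ.
V_out = 34.0 × 36.73 / (330 + 36.73) = 34.0 × 36.73/366.7 = 3.40 V.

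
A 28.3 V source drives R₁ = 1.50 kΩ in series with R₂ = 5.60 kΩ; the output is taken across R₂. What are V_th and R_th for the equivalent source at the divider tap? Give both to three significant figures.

V_th is the open-circuit tap voltage: 28.3 × 5.60/(1.50 + 5.60) = 22.3 V.
With the supply zeroed, R₁ and R₂ appear in parallel from the tap: R_th = R₁‖R₂ = (1.50 × 5.60)/7.100 = 1.18 kΩ.

V_th = 22.3 V, R_th = 1.18 kΩ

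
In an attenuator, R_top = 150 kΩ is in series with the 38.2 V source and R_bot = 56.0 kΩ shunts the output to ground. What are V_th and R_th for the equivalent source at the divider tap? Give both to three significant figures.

V_th = 10.4 V, R_th = 40.8 kΩ

V_th is the open-circuit tap voltage: 38.2 × 56.0/(150 + 56.0) = 10.4 V.
With the supply zeroed, R_top and R_bot appear in parallel from the tap: R_th = R_top‖R_bot = (150 × 56.0)/206.0 = 40.8 kΩ.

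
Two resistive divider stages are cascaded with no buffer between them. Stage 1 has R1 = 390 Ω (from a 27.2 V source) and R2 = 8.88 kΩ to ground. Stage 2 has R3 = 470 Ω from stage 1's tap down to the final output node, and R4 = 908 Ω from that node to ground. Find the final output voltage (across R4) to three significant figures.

Stage 2 presents R3+R4 = 1378 Ω as a load on stage 1's tap.
Stage 1's lower leg becomes R2‖(R3+R4) = 1193 Ω, so V_mid = 27.2 × 1193/1583 = 20.50 V.
Stage 2 is itself unloaded: V_out = V_mid × R4/(R3+R4) = 20.50 × 908/1378 = 13.5 V.

V_out ≈ 13.5 V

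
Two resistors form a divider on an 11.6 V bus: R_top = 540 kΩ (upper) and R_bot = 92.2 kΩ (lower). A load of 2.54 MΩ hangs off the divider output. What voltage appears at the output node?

V_out ≈ 1.64 V

The load sits in parallel with R_bot: R_bot‖R_L = (92.2 × 2540) / (92.2 + 2540) = 88.97 kΩ.
V_out = 11.6 × 88.97 / (540 + 88.97) = 11.6 × 88.97/629.0 = 1.64 V.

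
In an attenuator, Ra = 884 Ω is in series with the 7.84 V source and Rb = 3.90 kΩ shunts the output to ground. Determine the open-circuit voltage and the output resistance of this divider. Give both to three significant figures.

V_th = 6.39 V, R_th = 721 Ω

V_th is the open-circuit tap voltage: 7.84 × 3900/(884 + 3900) = 6.39 V.
With the supply zeroed, Ra and Rb appear in parallel from the tap: R_th = Ra‖Rb = (884 × 3900)/4784 = 721 Ω.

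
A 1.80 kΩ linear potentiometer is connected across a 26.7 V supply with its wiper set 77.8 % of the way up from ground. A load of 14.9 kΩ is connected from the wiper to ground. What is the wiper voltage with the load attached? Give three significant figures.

The wiper splits the pot into (1−α)R = 399.6 Ω above and αR = 1400 Ω below.
Lower section ‖ load = 1280 Ω.
V_wiper = 26.7 × 1280/(399.6 + 1280) = 20.3 V.

V ≈ 20.3 V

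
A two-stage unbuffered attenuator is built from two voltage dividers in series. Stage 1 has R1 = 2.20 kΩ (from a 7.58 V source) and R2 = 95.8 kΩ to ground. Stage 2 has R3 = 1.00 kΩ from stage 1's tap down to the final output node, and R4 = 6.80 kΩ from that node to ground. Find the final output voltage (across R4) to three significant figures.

V_out ≈ 5.06 V

Stage 2 presents R3+R4 = 7.800 kΩ as a load on stage 1's tap.
Stage 1's lower leg becomes R2‖(R3+R4) = 7.213 kΩ, so V_mid = 7.58 × 7.213/9.413 = 5.808 V.
Stage 2 is itself unloaded: V_out = V_mid × R4/(R3+R4) = 5.808 × 6.80/7.800 = 5.06 V.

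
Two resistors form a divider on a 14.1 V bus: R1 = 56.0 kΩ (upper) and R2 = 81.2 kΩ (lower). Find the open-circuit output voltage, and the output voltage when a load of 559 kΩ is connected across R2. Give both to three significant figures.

Unloaded: 8.34 V; loaded: 7.88 V

Open-circuit: V = 14.1 × 81.2/(56.0 + 81.2) = 8.34 V.
With the load, R2 becomes R2‖R_L = 70.90 kΩ, so V = 14.1 × 70.90/126.9 = 7.88 V.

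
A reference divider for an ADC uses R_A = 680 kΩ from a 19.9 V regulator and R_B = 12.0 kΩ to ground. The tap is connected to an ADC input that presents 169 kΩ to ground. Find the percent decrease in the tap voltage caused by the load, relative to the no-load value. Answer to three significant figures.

The divider's output (Thévenin) resistance is R_A‖R_B = 11.79 kΩ.
Fractional drop under load = R_th/(R_th + R_L) = 11.79 / (11.79 + 169) = 0.06522.
So the output falls by 6.52 %.

6.52 %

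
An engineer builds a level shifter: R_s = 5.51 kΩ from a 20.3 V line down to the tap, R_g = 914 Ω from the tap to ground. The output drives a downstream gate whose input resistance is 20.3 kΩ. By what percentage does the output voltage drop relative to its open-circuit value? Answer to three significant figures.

The divider's output (Thévenin) resistance is R_s‖R_g = 784.0 Ω.
Fractional drop under load = R_th/(R_th + R_L) = 784.0 / (784.0 + 20300) = 0.03718.
So the output falls by 3.72 %.

3.72 %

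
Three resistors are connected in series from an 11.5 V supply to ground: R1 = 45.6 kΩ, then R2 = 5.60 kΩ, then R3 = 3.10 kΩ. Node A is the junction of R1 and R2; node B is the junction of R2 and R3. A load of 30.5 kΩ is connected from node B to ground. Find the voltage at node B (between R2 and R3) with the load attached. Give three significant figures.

At node B, R3 is in parallel with the load: R3‖R_L = 2.814 kΩ.
Below node A the resistance is R2 + (R3‖R_L) = 8.414 kΩ, so V_A = 11.5 × 8.414/54.01 = 1.791 V.
Then V_B = V_A × (R3‖R_L)/(R2 + R3‖R_L) = 1.791 × 2.814/8.414 = 0.599 V.

V ≈ 0.599 V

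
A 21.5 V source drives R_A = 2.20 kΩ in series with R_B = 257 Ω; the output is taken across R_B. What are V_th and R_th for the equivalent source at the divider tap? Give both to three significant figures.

V_th is the open-circuit tap voltage: 21.5 × 257/(2200 + 257) = 2.25 V.
With the supply zeroed, R_A and R_B appear in parallel from the tap: R_th = R_A‖R_B = (2200 × 257)/2457 = 230 Ω.

V_th = 2.25 V, R_th = 230 Ω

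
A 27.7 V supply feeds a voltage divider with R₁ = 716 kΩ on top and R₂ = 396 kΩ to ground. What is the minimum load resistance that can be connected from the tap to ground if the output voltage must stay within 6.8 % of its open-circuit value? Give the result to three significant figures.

R_L(min) ≈ 3.49 MΩ

Output resistance R_th = R₁‖R₂ = (716 × 396)/1112 = 255.0 kΩ.
The fractional drop is R_th/(R_th + R_L); requiring this ≤ 0.0680 gives R_L ≥ R_th(1/0.0680 − 1) = 255.0 × 13.71 = 3.49 MΩ.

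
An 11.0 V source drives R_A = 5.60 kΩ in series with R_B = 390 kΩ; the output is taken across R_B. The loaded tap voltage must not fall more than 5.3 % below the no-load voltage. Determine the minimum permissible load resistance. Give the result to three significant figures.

R_L(min) ≈ 98.6 kΩ

Output resistance R_th = R_A‖R_B = (5.60 × 390)/395.6 = 5.521 kΩ.
The fractional drop is R_th/(R_th + R_L); requiring this ≤ 0.0530 gives R_L ≥ R_th(1/0.0530 − 1) = 5.521 × 17.87 = 98.6 kΩ.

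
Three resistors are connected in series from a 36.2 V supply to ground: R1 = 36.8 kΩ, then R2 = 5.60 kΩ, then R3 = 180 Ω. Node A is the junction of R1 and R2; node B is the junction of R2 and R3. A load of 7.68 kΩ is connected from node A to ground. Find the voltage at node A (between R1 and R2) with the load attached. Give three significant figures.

V ≈ 2.98 V

Below node A the series string R2+R3 = 5780 Ω sits in parallel with the 7680 Ω load: 3298 Ω.
V_A = 36.2 × 3298/(36800 + 3298) = 2.98 V.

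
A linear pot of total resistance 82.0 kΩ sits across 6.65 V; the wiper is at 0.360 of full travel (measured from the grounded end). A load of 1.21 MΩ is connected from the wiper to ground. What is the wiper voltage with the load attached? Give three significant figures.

The wiper splits the pot into (1−α)R = 52.48 kΩ above and αR = 29.52 kΩ below.
Lower section ‖ load = 28.82 kΩ.
V_wiper = 6.65 × 28.82/(52.48 + 28.82) = 2.36 V.

V ≈ 2.36 V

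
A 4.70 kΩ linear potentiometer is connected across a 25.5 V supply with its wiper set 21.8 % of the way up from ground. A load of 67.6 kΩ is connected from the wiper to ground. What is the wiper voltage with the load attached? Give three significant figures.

V ≈ 5.49 V

The wiper splits the pot into (1−α)R = 3.675 kΩ above and αR = 1.025 kΩ below.
Lower section ‖ load = 1.009 kΩ.
V_wiper = 25.5 × 1.009/(3.675 + 1.009) = 5.49 V.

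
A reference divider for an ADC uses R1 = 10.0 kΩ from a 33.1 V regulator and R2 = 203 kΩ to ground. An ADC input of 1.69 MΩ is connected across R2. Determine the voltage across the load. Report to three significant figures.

V_out ≈ 31.4 V

The load sits in parallel with R2: R2‖R_L = (203 × 1690) / (203 + 1690) = 181.2 kΩ.
V_out = 33.1 × 181.2 / (10.0 + 181.2) = 33.1 × 181.2/191.2 = 31.4 V.
(Unloaded it would have been 31.5 V.)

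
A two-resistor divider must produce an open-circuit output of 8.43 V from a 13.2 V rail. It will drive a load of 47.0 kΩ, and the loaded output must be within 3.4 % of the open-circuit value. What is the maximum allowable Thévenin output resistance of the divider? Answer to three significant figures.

Loading drop = R_th/(R_th + R_L) ≤ 0.0340, so R_th ≤ R_L · ε/(1−ε) = 47.0 kΩ × 0.0340/0.9660 = 1.65 kΩ.

R_th ≤ 1.65 kΩ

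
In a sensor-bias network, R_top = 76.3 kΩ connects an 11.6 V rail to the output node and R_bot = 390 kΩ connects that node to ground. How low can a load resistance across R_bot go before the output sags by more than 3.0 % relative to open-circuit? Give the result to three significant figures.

Output resistance R_th = R_top‖R_bot = (76.3 × 390)/466.3 = 63.82 kΩ.
The fractional drop is R_th/(R_th + R_L); requiring this ≤ 0.0300 gives R_L ≥ R_th(1/0.0300 − 1) = 63.82 × 32.33 = 2.06 MΩ.

R_L(min) ≈ 2.06 MΩ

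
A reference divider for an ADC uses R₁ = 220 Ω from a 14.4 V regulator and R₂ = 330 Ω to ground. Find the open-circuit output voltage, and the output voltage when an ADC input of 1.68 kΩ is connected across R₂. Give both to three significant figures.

Open-circuit: V = 14.4 × 330/(220 + 330) = 8.64 V.
With the load, R₂ becomes R₂‖R_L = 275.8 Ω, so V = 14.4 × 275.8/495.8 = 8.01 V.

Unloaded: 8.64 V; loaded: 8.01 V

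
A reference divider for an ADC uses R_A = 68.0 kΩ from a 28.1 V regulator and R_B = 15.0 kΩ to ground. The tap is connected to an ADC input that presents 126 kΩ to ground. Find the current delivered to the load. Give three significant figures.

R_B‖R_L = 13.40 kΩ; V_out = 28.1 × 13.40/81.40 = 4.627 V.
I_L = V_out / R_L = 4.627 / 126 kΩ = 0.0367 mA.

I_L ≈ 0.0367 mA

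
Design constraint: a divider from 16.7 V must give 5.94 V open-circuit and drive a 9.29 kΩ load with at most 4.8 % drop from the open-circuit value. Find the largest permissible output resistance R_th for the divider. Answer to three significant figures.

R_th ≤ 468 Ω

Loading drop = R_th/(R_th + R_L) ≤ 0.0480, so R_th ≤ R_L · ε/(1−ε) = 9.29 kΩ × 0.0480/0.9520 = 468 Ω.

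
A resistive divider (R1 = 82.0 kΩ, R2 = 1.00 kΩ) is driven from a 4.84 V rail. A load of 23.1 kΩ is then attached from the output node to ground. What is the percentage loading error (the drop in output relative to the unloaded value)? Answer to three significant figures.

4.10 %

The divider's output (Thévenin) resistance is R1‖R2 = 0.9880 kΩ.
Fractional drop under load = R_th/(R_th + R_L) = 0.9880 / (0.9880 + 23.1) = 0.04101.
So the output falls by 4.10 %.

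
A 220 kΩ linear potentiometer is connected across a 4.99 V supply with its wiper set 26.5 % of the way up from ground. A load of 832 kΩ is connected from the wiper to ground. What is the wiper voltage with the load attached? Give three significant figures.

The wiper splits the pot into (1−α)R = 161.7 kΩ above and αR = 58.30 kΩ below.
Lower section ‖ load = 54.48 kΩ.
V_wiper = 4.99 × 54.48/(161.7 + 54.48) = 1.26 V.

V ≈ 1.26 V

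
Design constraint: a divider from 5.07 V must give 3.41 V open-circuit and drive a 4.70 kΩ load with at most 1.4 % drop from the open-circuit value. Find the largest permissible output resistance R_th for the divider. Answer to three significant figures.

R_th ≤ 66.7 Ω

Loading drop = R_th/(R_th + R_L) ≤ 0.0140, so R_th ≤ R_L · ε/(1−ε) = 4.70 kΩ × 0.0140/0.9860 = 66.7 Ω.
(Any R1, R2 with R2/(R1+R2) = 0.673 and R1‖R2 ≤ 66.7 Ω will meet the spec.)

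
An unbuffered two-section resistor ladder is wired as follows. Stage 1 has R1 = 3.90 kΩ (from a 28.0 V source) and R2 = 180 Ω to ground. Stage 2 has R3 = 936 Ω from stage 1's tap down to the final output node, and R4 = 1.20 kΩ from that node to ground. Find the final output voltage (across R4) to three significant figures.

V_out ≈ 0.642 V

Stage 2 presents R3+R4 = 2136 Ω as a load on stage 1's tap.
Stage 1's lower leg becomes R2‖(R3+R4) = 166.0 Ω, so V_mid = 28.0 × 166.0/4066 = 1.143 V.
Stage 2 is itself unloaded: V_out = V_mid × R4/(R3+R4) = 1.143 × 1200/2136 = 0.642 V.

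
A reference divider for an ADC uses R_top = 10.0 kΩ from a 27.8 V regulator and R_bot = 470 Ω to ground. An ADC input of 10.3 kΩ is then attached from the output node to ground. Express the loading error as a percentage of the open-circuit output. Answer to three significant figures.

The divider's output (Thévenin) resistance is R_top‖R_bot = 448.9 Ω.
Fractional drop under load = R_th/(R_th + R_L) = 448.9 / (448.9 + 10300) = 0.04176.
So the output falls by 4.18 %.

4.18 %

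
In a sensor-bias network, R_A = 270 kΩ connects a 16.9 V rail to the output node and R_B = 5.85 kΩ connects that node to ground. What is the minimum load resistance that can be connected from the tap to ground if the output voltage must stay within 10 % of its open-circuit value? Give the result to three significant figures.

Output resistance R_th = R_A‖R_B = (270 × 5.85)/275.9 = 5.726 kΩ.
The fractional drop is R_th/(R_th + R_L); requiring this ≤ 0.100 gives R_L ≥ R_th(1/0.100 − 1) = 5.726 × 9.000 = 51.5 kΩ.

R_L(min) ≈ 51.5 kΩ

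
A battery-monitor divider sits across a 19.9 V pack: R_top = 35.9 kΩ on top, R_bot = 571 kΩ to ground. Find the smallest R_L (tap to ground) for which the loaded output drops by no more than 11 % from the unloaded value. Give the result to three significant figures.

R_L(min) ≈ 273 kΩ

Output resistance R_th = R_top‖R_bot = (35.9 × 571)/606.9 = 33.78 kΩ.
The fractional drop is R_th/(R_th + R_L); requiring this ≤ 0.110 gives R_L ≥ R_th(1/0.110 − 1) = 33.78 × 8.091 = 273 kΩ.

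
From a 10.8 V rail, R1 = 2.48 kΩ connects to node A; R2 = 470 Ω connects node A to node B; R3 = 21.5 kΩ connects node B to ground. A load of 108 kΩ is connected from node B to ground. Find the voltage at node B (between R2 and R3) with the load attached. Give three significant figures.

V ≈ 9.27 V

At node B, R3 is in parallel with the load: R3‖R_L = 17930 Ω.
Below node A the resistance is R2 + (R3‖R_L) = 18400 Ω, so V_A = 10.8 × 18400/20880 = 9.517 V.
Then V_B = V_A × (R3‖R_L)/(R2 + R3‖R_L) = 9.517 × 17930/18400 = 9.27 V.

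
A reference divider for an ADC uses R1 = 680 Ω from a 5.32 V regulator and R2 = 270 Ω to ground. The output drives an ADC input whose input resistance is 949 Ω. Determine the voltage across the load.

The load sits in parallel with R2: R2‖R_L = (270 × 949) / (270 + 949) = 210.2 Ω.
V_out = 5.32 × 210.2 / (680 + 210.2) = 5.32 × 210.2/890.2 = 1.26 V.

V_out ≈ 1.26 V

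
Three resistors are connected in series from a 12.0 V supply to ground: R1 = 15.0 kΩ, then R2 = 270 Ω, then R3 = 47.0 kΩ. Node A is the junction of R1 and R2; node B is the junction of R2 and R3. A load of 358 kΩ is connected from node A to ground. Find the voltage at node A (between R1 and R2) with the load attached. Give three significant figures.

Below node A the series string R2+R3 = 47270 Ω sits in parallel with the 358000 Ω load: 41760 Ω.
V_A = 12.0 × 41760/(15000 + 41760) = 8.83 V.

V ≈ 8.83 V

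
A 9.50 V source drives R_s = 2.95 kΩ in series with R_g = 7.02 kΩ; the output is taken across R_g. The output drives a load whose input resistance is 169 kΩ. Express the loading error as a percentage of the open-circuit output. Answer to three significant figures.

The divider's output (Thévenin) resistance is R_s‖R_g = 2.077 kΩ.
Fractional drop under load = R_th/(R_th + R_L) = 2.077 / (2.077 + 169) = 0.01214.
So the output falls by 1.21 %.

1.21 %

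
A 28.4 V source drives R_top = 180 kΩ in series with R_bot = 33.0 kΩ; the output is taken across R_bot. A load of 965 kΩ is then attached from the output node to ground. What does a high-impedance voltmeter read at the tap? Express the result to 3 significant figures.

The load sits in parallel with R_bot: R_bot‖R_L = (33.0 × 965) / (33.0 + 965) = 31.91 kΩ.
V_out = 28.4 × 31.91 / (180 + 31.91) = 28.4 × 31.91/211.9 = 4.28 V.
(Unloaded it would have been 4.40 V.)

V_out ≈ 4.28 V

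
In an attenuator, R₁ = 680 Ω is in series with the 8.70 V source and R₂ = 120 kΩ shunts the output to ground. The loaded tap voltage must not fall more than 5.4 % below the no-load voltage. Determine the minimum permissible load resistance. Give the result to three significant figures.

Output resistance R_th = R₁‖R₂ = (680 × 120000)/120700 = 676.2 Ω.
The fractional drop is R_th/(R_th + R_L); requiring this ≤ 0.0540 gives R_L ≥ R_th(1/0.0540 − 1) = 676.2 × 17.52 = 11.8 kΩ.

R_L(min) ≈ 11.8 kΩ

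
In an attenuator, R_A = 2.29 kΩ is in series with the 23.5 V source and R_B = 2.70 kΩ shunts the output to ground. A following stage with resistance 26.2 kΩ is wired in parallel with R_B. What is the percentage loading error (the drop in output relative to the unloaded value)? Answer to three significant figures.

4.52 %

The divider's output (Thévenin) resistance is R_A‖R_B = 1.239 kΩ.
Fractional drop under load = R_th/(R_th + R_L) = 1.239 / (1.239 + 26.2) = 0.04516.
So the output falls by 4.52 %.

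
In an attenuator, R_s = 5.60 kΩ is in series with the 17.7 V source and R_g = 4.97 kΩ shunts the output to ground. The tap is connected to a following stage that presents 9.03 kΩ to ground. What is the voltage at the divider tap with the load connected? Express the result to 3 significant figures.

V_out ≈ 6.44 V

The load sits in parallel with R_g: R_g‖R_L = (4.97 × 9.03) / (4.97 + 9.03) = 3.206 kΩ.
V_out = 17.7 × 3.206 / (5.60 + 3.206) = 17.7 × 3.206/8.806 = 6.44 V.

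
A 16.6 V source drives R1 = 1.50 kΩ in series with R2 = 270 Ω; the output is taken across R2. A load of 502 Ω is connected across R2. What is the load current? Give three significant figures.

R2‖R_L = 175.6 Ω; V_out = 16.6 × 175.6/1676 = 1.739 V.
I_L = V_out / R_L = 1.739 / 502 Ω = 3.46 mA.

I_L ≈ 3.46 mA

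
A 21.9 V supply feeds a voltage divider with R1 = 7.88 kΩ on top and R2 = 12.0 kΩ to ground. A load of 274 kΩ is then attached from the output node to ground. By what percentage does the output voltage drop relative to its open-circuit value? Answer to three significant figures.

1.71 %

The divider's output (Thévenin) resistance is R1‖R2 = 4.757 kΩ.
Fractional drop under load = R_th/(R_th + R_L) = 4.757 / (4.757 + 274) = 0.01706.
So the output falls by 1.71 %.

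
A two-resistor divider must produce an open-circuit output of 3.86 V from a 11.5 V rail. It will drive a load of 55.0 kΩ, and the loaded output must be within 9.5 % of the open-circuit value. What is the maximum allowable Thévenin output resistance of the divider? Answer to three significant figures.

Loading drop = R_th/(R_th + R_L) ≤ 0.0950, so R_th ≤ R_L · ε/(1−ε) = 55.0 kΩ × 0.0950/0.9050 = 5.77 kΩ.

R_th ≤ 5.77 kΩ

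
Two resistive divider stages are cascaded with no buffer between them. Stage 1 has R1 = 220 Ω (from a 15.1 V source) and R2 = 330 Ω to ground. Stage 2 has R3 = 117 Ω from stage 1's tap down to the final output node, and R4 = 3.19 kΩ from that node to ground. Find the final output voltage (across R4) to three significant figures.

Stage 2 presents R3+R4 = 3307 Ω as a load on stage 1's tap.
Stage 1's lower leg becomes R2‖(R3+R4) = 300.1 Ω, so V_mid = 15.1 × 300.1/520.1 = 8.712 V.
Stage 2 is itself unloaded: V_out = V_mid × R4/(R3+R4) = 8.712 × 3190/3307 = 8.40 V.

V_out ≈ 8.40 V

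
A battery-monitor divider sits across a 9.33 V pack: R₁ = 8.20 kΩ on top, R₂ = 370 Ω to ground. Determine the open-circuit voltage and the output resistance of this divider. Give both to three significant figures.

V_th = 0.403 V, R_th = 354 Ω

V_th is the open-circuit tap voltage: 9.33 × 370/(8200 + 370) = 0.403 V.
With the supply zeroed, R₁ and R₂ appear in parallel from the tap: R_th = R₁‖R₂ = (8200 × 370)/8570 = 354 Ω.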